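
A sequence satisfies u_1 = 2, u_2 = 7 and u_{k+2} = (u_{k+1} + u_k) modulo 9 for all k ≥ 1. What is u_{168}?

u_1 = 2,  u_2 = 7,  u_3 = 0,  u_4 = 7,  u_5 = 7,  u_6 = 5,  u_7 = 3,  u_8 = 8,  u_9 = 2,  u_{10} = 1,  u_{11} = 3,  u_{12} = 4,  u_{13} = 7,  u_{14} = 2,  u_{15} = 0,  u_{16} = 2,  u_{17} = 2,  u_{18} = 4,  u_{19} = 6,  u_{20} = 1,  u_{21} = 7,  u_{22} = 8,  u_{23} = 6,  u_{24} = 5,  u_{25} = 2,  u_{26} = 7.
Since (u_{25}, u_{26}) = (u_1, u_2) = (2, 7) (two consecutive terms determine the rest), the sequence is periodic with period 24.
(168 - 1) mod 24 = 23, so u_{168} = u_{24} = 5.

5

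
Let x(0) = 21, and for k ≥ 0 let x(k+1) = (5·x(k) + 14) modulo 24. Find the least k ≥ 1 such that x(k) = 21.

Listing terms: x(0) = 21; x(1) = 23; x(2) = 9; x(3) = 11; x(4) = 21.
The sequence repeats with period 4.
The value 21 next appears (with k ≥ 1) at x(4).

4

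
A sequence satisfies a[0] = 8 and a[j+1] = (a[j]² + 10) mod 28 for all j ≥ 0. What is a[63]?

a[0] = 8, a[1] = 18, a[2] = 26, a[3] = 14, a[4] = 10, a[5] = 26.
Since a[5] = a[2] = 26, the sequence is eventually periodic: after a pre-period of length 2 it cycles with period 3.
For j ≥ 2, a[j] depends only on (j - 2) mod 3. (63 - 2) mod 3 = 1, so a[63] = a[3] = 14.

14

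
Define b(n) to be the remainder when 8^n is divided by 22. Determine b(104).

Listing terms: b(0) = 1,  b(1) = 8,  b(2) = 20,  b(3) = 6,  b(4) = 4,  b(5) = 10,  b(6) = 14,  b(7) = 2,  b(8) = 16,  b(9) = 18,  b(10) = 12,  b(11) = 8.
Since b(11) = b(1) = 8, the sequence is eventually periodic: after a pre-period of length 1 it cycles with period 10.
For n ≥ 1, b(n) depends only on (n - 1) mod 10. (104 - 1) mod 10 = 3, so b(104) = b(4) = 4.

4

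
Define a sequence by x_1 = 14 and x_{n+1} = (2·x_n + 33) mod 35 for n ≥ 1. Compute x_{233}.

x_1 = 14; x_2 = 26; x_3 = 15; x_4 = 28; x_5 = 19; x_6 = 1; x_7 = 0; x_8 = 33; x_9 = 29; x_{10} = 21; x_{11} = 5; x_{12} = 8; x_{13} = 14.
Since x_{13} = x_1 = 14, the sequence is periodic with period 12.
So x_{233} = x_{1 + ((233-1) mod 12)} = x_5 = 19.

19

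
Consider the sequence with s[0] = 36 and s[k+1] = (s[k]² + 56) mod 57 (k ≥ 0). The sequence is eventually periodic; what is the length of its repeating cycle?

6

s[0] = 36, s[1] = 41, s[2] = 27, s[3] = 44, s[4] = 54, s[5] = 8, s[6] = 6, s[7] = 35, s[8] = 27.
Since s[8] = s[2] = 27, the sequence is eventually periodic: after a pre-period of length 2 it cycles with period 6.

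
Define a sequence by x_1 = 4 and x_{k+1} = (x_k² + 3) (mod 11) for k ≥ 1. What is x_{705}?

Computing terms: x_1 = 4,  x_2 = 8,  x_3 = 1,  x_4 = 4.
Since x_4 = x_1 = 4, the sequence is periodic with period 3.
(705 - 1) mod 3 = 2, so x_{705} = x_3 = 1.

1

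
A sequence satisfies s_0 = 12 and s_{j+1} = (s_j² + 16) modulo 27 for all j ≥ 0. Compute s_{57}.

11

s_0 = 12; s_1 = 25; s_2 = 20; s_3 = 11; s_4 = 2; s_5 = 20.
Since s_5 = s_2 = 20, the sequence is eventually periodic: after a pre-period of length 2 it cycles with period 3.
For j ≥ 2, s_j depends only on (j - 2) mod 3. (57 - 2) mod 3 = 1, so s_{57} = s_3 = 11.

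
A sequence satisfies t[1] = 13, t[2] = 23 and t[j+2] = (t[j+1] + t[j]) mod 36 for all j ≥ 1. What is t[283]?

Computing terms: t[1] = 13,  t[2] = 23,  t[3] = 0,  t[4] = 23,  t[5] = 23,  t[6] = 10,  t[7] = 33,  t[8] = 7,  t[9] = 4,  t[10] = 11,  t[11] = 15,  t[12] = 26,  t[13] = 5,  t[14] = 31,  t[15] = 0,  t[16] = 31,  t[17] = 31,  t[18] = 26,  t[19] = 21,  t[20] = 11,  t[21] = 32,  t[22] = 7,  t[23] = 3,  t[24] = 10,  t[25] = 13,  t[26] = 23.
Since (t[25], t[26]) = (t[1], t[2]) = (13, 23) (two consecutive terms determine the rest), the sequence is periodic with period 24.
So t[283] = t[1 + ((283-1) mod 24)] = t[19] = 21.

21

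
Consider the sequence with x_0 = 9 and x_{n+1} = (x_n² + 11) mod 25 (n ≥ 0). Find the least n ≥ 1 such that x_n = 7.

Computing terms: x_0 = 9, x_1 = 17, x_2 = 0, x_3 = 11, x_4 = 7, x_5 = 10, x_6 = 11.
Since x_6 = x_3 = 11, the sequence is eventually periodic: after a pre-period of length 3 it cycles with period 3.
The value 7 first appears (with n ≥ 1) at x_4.

4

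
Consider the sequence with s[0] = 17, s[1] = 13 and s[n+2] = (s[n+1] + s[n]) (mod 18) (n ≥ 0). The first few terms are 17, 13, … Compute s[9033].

Listing terms: s[0] = 17,  s[1] = 13,  s[2] = 12,  s[3] = 7,  s[4] = 1,  s[5] = 8,  s[6] = 9,  s[7] = 17,  s[8] = 8,  s[9] = 7,  s[10] = 15,  s[11] = 4,  s[12] = 1,  s[13] = 5,  s[14] = 6,  s[15] = 11,  s[16] = 17,  s[17] = 10,  s[18] = 9,  s[19] = 1,  s[20] = 10,  s[21] = 11,  s[22] = 3,  s[23] = 14,  s[24] = 17,  s[25] = 13.
The sequence repeats with period 24.
So s[9033] = s[0 + ((9033-0) mod 24)] = s[9] = 7.

7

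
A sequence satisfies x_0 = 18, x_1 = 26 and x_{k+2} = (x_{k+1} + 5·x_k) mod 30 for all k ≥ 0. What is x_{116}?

We have x_0 = 18, x_1 = 26, x_2 = 26, x_3 = 6, x_4 = 16, x_5 = 16, x_6 = 6, x_7 = 26, x_8 = 26.
Since (x_7, x_8) = (x_1, x_2) = (26, 26) (two consecutive terms determine the rest), the sequence is eventually periodic: after a pre-period of length 1 it cycles with period 6.
For k ≥ 1, x_k depends only on (k - 1) mod 6. (116 - 1) mod 6 = 1, so x_{116} = x_2 = 26.

26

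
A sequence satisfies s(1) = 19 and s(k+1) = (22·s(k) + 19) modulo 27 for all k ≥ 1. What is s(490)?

Listing terms: s(1) = 19, s(2) = 5, s(3) = 21, s(4) = 22, s(5) = 17, s(6) = 15, s(7) = 25, s(8) = 2, s(9) = 9, s(10) = 1, s(11) = 14, s(12) = 3, s(13) = 4, s(14) = 26, s(15) = 24, s(16) = 7, s(17) = 11, s(18) = 18, s(19) = 10, s(20) = 23, s(21) = 12, s(22) = 13, s(23) = 8, s(24) = 6, s(25) = 16, s(26) = 20, s(27) = 0, s(28) = 19.
Since s(28) = s(1) = 19, the sequence is periodic with period 27.
(490 - 1) mod 27 = 3, so s(490) = s(4) = 22.

22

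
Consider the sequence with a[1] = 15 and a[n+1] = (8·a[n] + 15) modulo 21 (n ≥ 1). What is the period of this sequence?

7

Computing terms: a[1] = 15, a[2] = 9, a[3] = 3, a[4] = 18, a[5] = 12, a[6] = 6, a[7] = 0, a[8] = 15.
The sequence repeats with period 7.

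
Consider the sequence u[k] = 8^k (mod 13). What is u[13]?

8

We have u[0] = 1, u[1] = 8, u[2] = 12, u[3] = 5, u[4] = 1.
The sequence repeats with period 4.
So u[13] = u[0 + ((13-0) mod 4)] = u[1] = 8.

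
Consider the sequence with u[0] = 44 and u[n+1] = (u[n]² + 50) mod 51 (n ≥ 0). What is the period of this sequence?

Computing terms: u[0] = 44; u[1] = 48; u[2] = 8; u[3] = 12; u[4] = 41; u[5] = 48.
Since u[5] = u[1] = 48, the sequence is eventually periodic: after a pre-period of length 1 it cycles with period 4.

4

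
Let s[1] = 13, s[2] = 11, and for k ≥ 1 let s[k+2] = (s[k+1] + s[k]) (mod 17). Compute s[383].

We have s[1] = 13; s[2] = 11; s[3] = 7; s[4] = 1; s[5] = 8; s[6] = 9; s[7] = 0; s[8] = 9; s[9] = 9; s[10] = 1; s[11] = 10; s[12] = 11; s[13] = 4; s[14] = 15; s[15] = 2; s[16] = 0; s[17] = 2; s[18] = 2; s[19] = 4; s[20] = 6; s[21] = 10; s[22] = 16; s[23] = 9; s[24] = 8; s[25] = 0; s[26] = 8; s[27] = 8; s[28] = 16; s[29] = 7; s[30] = 6; s[31] = 13; s[32] = 2; s[33] = 15; s[34] = 0; s[35] = 15; s[36] = 15; s[37] = 13; s[38] = 11.
Since (s[37], s[38]) = (s[1], s[2]) = (13, 11) (two consecutive terms determine the rest), the sequence is periodic with period 36.
(383 - 1) mod 36 = 22, so s[383] = s[23] = 9.

9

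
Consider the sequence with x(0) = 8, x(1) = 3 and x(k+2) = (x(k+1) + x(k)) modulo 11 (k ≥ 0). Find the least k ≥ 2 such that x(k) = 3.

3

We have x(0) = 8; x(1) = 3; x(2) = 0; x(3) = 3; x(4) = 3; x(5) = 6; x(6) = 9; x(7) = 4; x(8) = 2; x(9) = 6; x(10) = 8; x(11) = 3.
The sequence repeats with period 10.
The value 3 first appears (with k ≥ 2) at x(3).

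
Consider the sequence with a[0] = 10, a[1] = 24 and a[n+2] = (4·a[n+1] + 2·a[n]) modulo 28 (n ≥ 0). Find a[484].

a[0] = 10, a[1] = 24, a[2] = 4, a[3] = 8, a[4] = 12, a[5] = 8, a[6] = 0, a[7] = 16, a[8] = 8, a[9] = 8, a[10] = 20, a[11] = 12, a[12] = 4, a[13] = 12, a[14] = 0, a[15] = 24, a[16] = 12, a[17] = 12, a[18] = 16, a[19] = 4, a[20] = 20, a[21] = 4, a[22] = 0, a[23] = 8, a[24] = 4, a[25] = 4, a[26] = 24, a[27] = 20, a[28] = 16, a[29] = 20, a[30] = 0, a[31] = 12, a[32] = 20, a[33] = 20, a[34] = 8, a[35] = 16, a[36] = 24, a[37] = 16, a[38] = 0, a[39] = 4, a[40] = 16, a[41] = 16, a[42] = 12, a[43] = 24, a[44] = 8, a[45] = 24, a[46] = 0, a[47] = 20, a[48] = 24, a[49] = 24, a[50] = 4.
Since (a[49], a[50]) = (a[1], a[2]) = (24, 4) (two consecutive terms determine the rest), the sequence is eventually periodic: after a pre-period of length 1 it cycles with period 48.
For n ≥ 1, a[n] depends only on (n - 1) mod 48. (484 - 1) mod 48 = 3, so a[484] = a[4] = 12.

12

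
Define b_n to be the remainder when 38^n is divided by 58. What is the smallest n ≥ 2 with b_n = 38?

15

b_1 = 38; b_2 = 52; b_3 = 4; b_4 = 36; b_5 = 34; b_6 = 16; b_7 = 28; b_8 = 20; b_9 = 6; b_{10} = 54; b_{11} = 22; b_{12} = 24; b_{13} = 42; b_{14} = 30; b_{15} = 38.
The sequence repeats with period 14.
The value 38 next appears (with n ≥ 2) at b_{15}.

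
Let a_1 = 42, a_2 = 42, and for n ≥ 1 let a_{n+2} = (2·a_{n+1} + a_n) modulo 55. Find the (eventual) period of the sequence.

We have a_1 = 42,  a_2 = 42,  a_3 = 16,  a_4 = 19,  a_5 = 54,  a_6 = 17,  a_7 = 33,  a_8 = 28,  a_9 = 34,  a_{10} = 41,  a_{11} = 6,  a_{12} = 53,  a_{13} = 2,  a_{14} = 2,  a_{15} = 6,  a_{16} = 14,  a_{17} = 34,  a_{18} = 27,  a_{19} = 33,  a_{20} = 38,  a_{21} = 54,  a_{22} = 36,  a_{23} = 16,  a_{24} = 13,  a_{25} = 42,  a_{26} = 42.
Since (a_{25}, a_{26}) = (a_1, a_2) = (42, 42) (two consecutive terms determine the rest), the sequence is periodic with period 24.

24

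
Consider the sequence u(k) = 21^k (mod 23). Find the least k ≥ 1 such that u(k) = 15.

u(0) = 1; u(1) = 21; u(2) = 4; u(3) = 15; u(4) = 16; u(5) = 14; u(6) = 18; u(7) = 10; u(8) = 3; u(9) = 17; u(10) = 12; u(11) = 22; u(12) = 2; u(13) = 19; u(14) = 8; u(15) = 7; u(16) = 9; u(17) = 5; u(18) = 13; u(19) = 20; u(20) = 6; u(21) = 11; u(22) = 1.
The sequence repeats with period 22.
The value 15 first appears (with k ≥ 1) at u(3).

3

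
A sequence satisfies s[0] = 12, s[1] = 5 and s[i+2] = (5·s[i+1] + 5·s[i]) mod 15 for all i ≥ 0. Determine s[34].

s[0] = 12; s[1] = 5; s[2] = 10; s[3] = 0; s[4] = 5; s[5] = 10.
Since (s[4], s[5]) = (s[1], s[2]) = (5, 10) (two consecutive terms determine the rest), the sequence is eventually periodic: after a pre-period of length 1 it cycles with period 3.
For i ≥ 1, s[i] depends only on (i - 1) mod 3. (34 - 1) mod 3 = 0, so s[34] = s[1] = 5.

5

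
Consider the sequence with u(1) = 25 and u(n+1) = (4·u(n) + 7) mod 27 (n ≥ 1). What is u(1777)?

Listing terms: u(1) = 25,  u(2) = 26,  u(3) = 3,  u(4) = 19,  u(5) = 2,  u(6) = 15,  u(7) = 13,  u(8) = 5,  u(9) = 0,  u(10) = 7,  u(11) = 8,  u(12) = 12,  u(13) = 1,  u(14) = 11,  u(15) = 24,  u(16) = 22,  u(17) = 14,  u(18) = 9,  u(19) = 16,  u(20) = 17,  u(21) = 21,  u(22) = 10,  u(23) = 20,  u(24) = 6,  u(25) = 4,  u(26) = 23,  u(27) = 18,  u(28) = 25.
The sequence repeats with period 27.
(1777 - 1) mod 27 = 21, so u(1777) = u(22) = 10.

10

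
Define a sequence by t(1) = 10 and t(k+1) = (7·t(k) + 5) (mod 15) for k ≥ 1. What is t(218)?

t(1) = 10; t(2) = 0; t(3) = 5; t(4) = 10.
The sequence repeats with period 3.
(218 - 1) mod 3 = 1, so t(218) = t(2) = 0.

0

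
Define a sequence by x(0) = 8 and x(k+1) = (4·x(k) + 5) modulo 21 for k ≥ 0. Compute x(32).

Computing terms: x(0) = 8,  x(1) = 16,  x(2) = 6,  x(3) = 8.
The sequence repeats with period 3.
So x(32) = x(0 + ((32-0) mod 3)) = x(2) = 6.

6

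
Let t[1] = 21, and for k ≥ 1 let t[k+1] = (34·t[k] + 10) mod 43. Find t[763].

38

Computing terms: t[1] = 21, t[2] = 36, t[3] = 30, t[4] = 41, t[5] = 28, t[6] = 16, t[7] = 38, t[8] = 12, t[9] = 31, t[10] = 32, t[11] = 23, t[12] = 18, t[13] = 20, t[14] = 2, t[15] = 35, t[16] = 39, t[17] = 3, t[18] = 26, t[19] = 34, t[20] = 5, t[21] = 8, t[22] = 24, t[23] = 9, t[24] = 15, t[25] = 4, t[26] = 17, t[27] = 29, t[28] = 7, t[29] = 33, t[30] = 14, t[31] = 13, t[32] = 22, t[33] = 27, t[34] = 25, t[35] = 0, t[36] = 10, t[37] = 6, t[38] = 42, t[39] = 19, t[40] = 11, t[41] = 40, t[42] = 37, t[43] = 21.
The sequence repeats with period 42.
So t[763] = t[1 + ((763-1) mod 42)] = t[7] = 38.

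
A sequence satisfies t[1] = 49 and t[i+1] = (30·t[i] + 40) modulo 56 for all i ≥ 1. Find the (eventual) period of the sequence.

We have t[1] = 49; t[2] = 54; t[3] = 36; t[4] = 0; t[5] = 40; t[6] = 8; t[7] = 0.
Since t[7] = t[4] = 0, the sequence is eventually periodic: after a pre-period of length 3 it cycles with period 3.

3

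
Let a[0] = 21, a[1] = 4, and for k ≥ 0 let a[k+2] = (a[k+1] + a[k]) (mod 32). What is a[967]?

We have a[0] = 21; a[1] = 4; a[2] = 25; a[3] = 29; a[4] = 22; a[5] = 19; a[6] = 9; a[7] = 28; a[8] = 5; a[9] = 1; a[10] = 6; a[11] = 7; a[12] = 13; a[13] = 20; a[14] = 1; a[15] = 21; a[16] = 22; a[17] = 11; a[18] = 1; a[19] = 12; a[20] = 13; a[21] = 25; a[22] = 6; a[23] = 31; a[24] = 5; a[25] = 4; a[26] = 9; a[27] = 13; a[28] = 22; a[29] = 3; a[30] = 25; a[31] = 28; a[32] = 21; a[33] = 17; a[34] = 6; a[35] = 23; a[36] = 29; a[37] = 20; a[38] = 17; a[39] = 5; a[40] = 22; a[41] = 27; a[42] = 17; a[43] = 12; a[44] = 29; a[45] = 9; a[46] = 6; a[47] = 15; a[48] = 21; a[49] = 4.
Since (a[48], a[49]) = (a[0], a[1]) = (21, 4) (two consecutive terms determine the rest), the sequence is periodic with period 48.
(967 - 0) mod 48 = 7, so a[967] = a[7] = 28.

28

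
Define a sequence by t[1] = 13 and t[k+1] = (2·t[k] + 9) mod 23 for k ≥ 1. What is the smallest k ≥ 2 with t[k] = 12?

2

Listing terms: t[1] = 13, t[2] = 12, t[3] = 10, t[4] = 6, t[5] = 21, t[6] = 5, t[7] = 19, t[8] = 1, t[9] = 11, t[10] = 8, t[11] = 2, t[12] = 13.
Since t[12] = t[1] = 13, the sequence is periodic with period 11.
The value 12 first appears (with k ≥ 2) at t[2].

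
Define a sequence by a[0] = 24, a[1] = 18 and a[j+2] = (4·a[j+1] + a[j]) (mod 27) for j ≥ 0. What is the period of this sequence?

a[0] = 24; a[1] = 18; a[2] = 15; a[3] = 24; a[4] = 3; a[5] = 9; a[6] = 12; a[7] = 3; a[8] = 24; a[9] = 18.
The sequence repeats with period 8.

8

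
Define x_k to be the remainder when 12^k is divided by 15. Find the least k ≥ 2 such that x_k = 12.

5

Listing terms: x_1 = 12; x_2 = 9; x_3 = 3; x_4 = 6; x_5 = 12.
The sequence repeats with period 4.
The value 12 next appears (with k ≥ 2) at x_5.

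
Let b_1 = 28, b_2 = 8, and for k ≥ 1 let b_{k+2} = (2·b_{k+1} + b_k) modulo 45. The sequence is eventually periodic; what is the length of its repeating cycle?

24

b_1 = 28, b_2 = 8, b_3 = 44, b_4 = 6, b_5 = 11, b_6 = 28, b_7 = 22, b_8 = 27, b_9 = 31, b_{10} = 44, b_{11} = 29, b_{12} = 12, b_{13} = 8, b_{14} = 28, b_{15} = 19, b_{16} = 21, b_{17} = 16, b_{18} = 8, b_{19} = 32, b_{20} = 27, b_{21} = 41, b_{22} = 19, b_{23} = 34, b_{24} = 42, b_{25} = 28, b_{26} = 8.
Since (b_{25}, b_{26}) = (b_1, b_2) = (28, 8) (two consecutive terms determine the rest), the sequence is periodic with period 24.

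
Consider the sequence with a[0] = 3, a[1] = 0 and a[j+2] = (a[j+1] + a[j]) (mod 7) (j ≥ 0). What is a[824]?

4

a[0] = 3; a[1] = 0; a[2] = 3; a[3] = 3; a[4] = 6; a[5] = 2; a[6] = 1; a[7] = 3; a[8] = 4; a[9] = 0; a[10] = 4; a[11] = 4; a[12] = 1; a[13] = 5; a[14] = 6; a[15] = 4; a[16] = 3; a[17] = 0.
Since (a[16], a[17]) = (a[0], a[1]) = (3, 0) (two consecutive terms determine the rest), the sequence is periodic with period 16.
So a[824] = a[0 + ((824-0) mod 16)] = a[8] = 4.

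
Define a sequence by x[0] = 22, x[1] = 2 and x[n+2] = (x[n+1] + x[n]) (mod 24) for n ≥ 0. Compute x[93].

10

Listing terms: x[0] = 22; x[1] = 2; x[2] = 0; x[3] = 2; x[4] = 2; x[5] = 4; x[6] = 6; x[7] = 10; x[8] = 16; x[9] = 2; x[10] = 18; x[11] = 20; x[12] = 14; x[13] = 10; x[14] = 0; x[15] = 10; x[16] = 10; x[17] = 20; x[18] = 6; x[19] = 2; x[20] = 8; x[21] = 10; x[22] = 18; x[23] = 4; x[24] = 22; x[25] = 2.
Since (x[24], x[25]) = (x[0], x[1]) = (22, 2) (two consecutive terms determine the rest), the sequence is periodic with period 24.
So x[93] = x[0 + ((93-0) mod 24)] = x[21] = 10.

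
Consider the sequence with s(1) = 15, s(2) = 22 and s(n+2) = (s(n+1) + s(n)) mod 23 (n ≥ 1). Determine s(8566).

We have s(1) = 15; s(2) = 22; s(3) = 14; s(4) = 13; s(5) = 4; s(6) = 17; s(7) = 21; s(8) = 15; s(9) = 13; s(10) = 5; s(11) = 18; s(12) = 0; s(13) = 18; s(14) = 18; s(15) = 13; s(16) = 8; s(17) = 21; s(18) = 6; s(19) = 4; s(20) = 10; s(21) = 14; s(22) = 1; s(23) = 15; s(24) = 16; s(25) = 8; s(26) = 1; s(27) = 9; s(28) = 10; s(29) = 19; s(30) = 6; s(31) = 2; s(32) = 8; s(33) = 10; s(34) = 18; s(35) = 5; s(36) = 0; s(37) = 5; s(38) = 5; s(39) = 10; s(40) = 15; s(41) = 2; s(42) = 17; s(43) = 19; s(44) = 13; s(45) = 9; s(46) = 22; s(47) = 8; s(48) = 7; s(49) = 15; s(50) = 22.
The sequence repeats with period 48.
(8566 - 1) mod 48 = 21, so s(8566) = s(22) = 1.

1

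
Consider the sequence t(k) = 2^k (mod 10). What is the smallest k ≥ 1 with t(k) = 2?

1

t(0) = 1; t(1) = 2; t(2) = 4; t(3) = 8; t(4) = 6; t(5) = 2.
Since t(5) = t(1) = 2, the sequence is eventually periodic: after a pre-period of length 1 it cycles with period 4.
The value 2 first appears (with k ≥ 1) at t(1).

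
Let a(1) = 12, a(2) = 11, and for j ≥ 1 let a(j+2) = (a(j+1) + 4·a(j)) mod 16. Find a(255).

Computing terms: a(1) = 12; a(2) = 11; a(3) = 11; a(4) = 7; a(5) = 3; a(6) = 15; a(7) = 11; a(8) = 7.
Since (a(7), a(8)) = (a(3), a(4)) = (11, 7) (two consecutive terms determine the rest), the sequence is eventually periodic: after a pre-period of length 2 it cycles with period 4.
For j ≥ 3, a(j) depends only on (j - 3) mod 4. (255 - 3) mod 4 = 0, so a(255) = a(3) = 11.

11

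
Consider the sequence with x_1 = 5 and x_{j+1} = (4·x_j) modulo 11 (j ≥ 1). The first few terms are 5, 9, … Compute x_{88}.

3

Listing terms: x_1 = 5,  x_2 = 9,  x_3 = 3,  x_4 = 1,  x_5 = 4,  x_6 = 5.
The sequence repeats with period 5.
So x_{88} = x_{1 + ((88-1) mod 5)} = x_3 = 3.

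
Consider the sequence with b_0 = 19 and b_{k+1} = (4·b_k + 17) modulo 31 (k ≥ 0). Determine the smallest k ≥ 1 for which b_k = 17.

2

b_0 = 19; b_1 = 0; b_2 = 17; b_3 = 23; b_4 = 16; b_5 = 19.
The sequence repeats with period 5.
The value 17 first appears (with k ≥ 1) at b_2.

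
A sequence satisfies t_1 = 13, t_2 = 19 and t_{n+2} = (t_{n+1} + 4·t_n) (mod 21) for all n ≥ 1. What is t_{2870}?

Listing terms: t_1 = 13,  t_2 = 19,  t_3 = 8,  t_4 = 0,  t_5 = 11,  t_6 = 11,  t_7 = 13,  t_8 = 15,  t_9 = 4,  t_{10} = 1,  t_{11} = 17,  t_{12} = 0,  t_{13} = 5,  t_{14} = 5,  t_{15} = 4,  t_{16} = 3,  t_{17} = 19,  t_{18} = 10,  t_{19} = 2,  t_{20} = 0,  t_{21} = 8,  t_{22} = 8,  t_{23} = 19,  t_{24} = 9,  t_{25} = 1,  t_{26} = 16,  t_{27} = 20,  t_{28} = 0,  t_{29} = 17,  t_{30} = 17,  t_{31} = 1,  t_{32} = 6,  t_{33} = 10,  t_{34} = 13,  t_{35} = 11,  t_{36} = 0,  t_{37} = 2,  t_{38} = 2,  t_{39} = 10,  t_{40} = 18,  t_{41} = 16,  t_{42} = 4,  t_{43} = 5,  t_{44} = 0,  t_{45} = 20,  t_{46} = 20,  t_{47} = 16,  t_{48} = 12,  t_{49} = 13,  t_{50} = 19.
The sequence repeats with period 48.
(2870 - 1) mod 48 = 37, so t_{2870} = t_{38} = 2.

2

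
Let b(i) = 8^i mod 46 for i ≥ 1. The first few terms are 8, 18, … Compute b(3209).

4

b(1) = 8, b(2) = 18, b(3) = 6, b(4) = 2, b(5) = 16, b(6) = 36, b(7) = 12, b(8) = 4, b(9) = 32, b(10) = 26, b(11) = 24, b(12) = 8.
The sequence repeats with period 11.
(3209 - 1) mod 11 = 7, so b(3209) = b(8) = 4.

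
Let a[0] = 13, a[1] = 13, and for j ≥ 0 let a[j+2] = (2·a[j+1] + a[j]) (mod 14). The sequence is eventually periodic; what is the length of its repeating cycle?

6

Computing terms: a[0] = 13, a[1] = 13, a[2] = 11, a[3] = 7, a[4] = 11, a[5] = 1, a[6] = 13, a[7] = 13.
The sequence repeats with period 6.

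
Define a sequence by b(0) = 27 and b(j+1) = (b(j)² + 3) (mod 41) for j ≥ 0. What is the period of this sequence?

We have b(0) = 27, b(1) = 35, b(2) = 39, b(3) = 7, b(4) = 11, b(5) = 1, b(6) = 4, b(7) = 19, b(8) = 36, b(9) = 28, b(10) = 8, b(11) = 26, b(12) = 23, b(13) = 40, b(14) = 4.
Since b(14) = b(6) = 4, the sequence is eventually periodic: after a pre-period of length 6 it cycles with period 8.

8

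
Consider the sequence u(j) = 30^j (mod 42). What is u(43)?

We have u(1) = 30,  u(2) = 18,  u(3) = 36,  u(4) = 30.
Since u(4) = u(1) = 30, the sequence is periodic with period 3.
So u(43) = u(1 + ((43-1) mod 3)) = u(1) = 30.

30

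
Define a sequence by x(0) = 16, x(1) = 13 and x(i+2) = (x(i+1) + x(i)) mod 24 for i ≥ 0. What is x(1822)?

Listing terms: x(0) = 16; x(1) = 13; x(2) = 5; x(3) = 18; x(4) = 23; x(5) = 17; x(6) = 16; x(7) = 9; x(8) = 1; x(9) = 10; x(10) = 11; x(11) = 21; x(12) = 8; x(13) = 5; x(14) = 13; x(15) = 18; x(16) = 7; x(17) = 1; x(18) = 8; x(19) = 9; x(20) = 17; x(21) = 2; x(22) = 19; x(23) = 21; x(24) = 16; x(25) = 13.
The sequence repeats with period 24.
(1822 - 0) mod 24 = 22, so x(1822) = x(22) = 19.

19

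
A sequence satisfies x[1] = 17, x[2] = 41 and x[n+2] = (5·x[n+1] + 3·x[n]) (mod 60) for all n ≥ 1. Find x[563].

31

Computing terms: x[1] = 17,  x[2] = 41,  x[3] = 16,  x[4] = 23,  x[5] = 43,  x[6] = 44,  x[7] = 49,  x[8] = 17,  x[9] = 52,  x[10] = 11,  x[11] = 31,  x[12] = 8,  x[13] = 13,  x[14] = 29,  x[15] = 4,  x[16] = 47,  x[17] = 7,  x[18] = 56,  x[19] = 1,  x[20] = 53,  x[21] = 28,  x[22] = 59,  x[23] = 19,  x[24] = 32,  x[25] = 37,  x[26] = 41,  x[27] = 16.
Since (x[26], x[27]) = (x[2], x[3]) = (41, 16) (two consecutive terms determine the rest), the sequence is eventually periodic: after a pre-period of length 1 it cycles with period 24.
For n ≥ 2, x[n] depends only on (n - 2) mod 24. (563 - 2) mod 24 = 9, so x[563] = x[11] = 31.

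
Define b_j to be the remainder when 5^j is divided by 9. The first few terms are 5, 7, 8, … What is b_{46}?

We have b_1 = 5, b_2 = 7, b_3 = 8, b_4 = 4, b_5 = 2, b_6 = 1, b_7 = 5.
The sequence repeats with period 6.
(46 - 1) mod 6 = 3, so b_{46} = b_4 = 4.

4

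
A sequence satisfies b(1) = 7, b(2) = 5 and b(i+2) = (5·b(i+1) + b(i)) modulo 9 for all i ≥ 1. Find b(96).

6

Computing terms: b(1) = 7,  b(2) = 5,  b(3) = 5,  b(4) = 3,  b(5) = 2,  b(6) = 4,  b(7) = 4,  b(8) = 6,  b(9) = 7,  b(10) = 5.
Since (b(9), b(10)) = (b(1), b(2)) = (7, 5) (two consecutive terms determine the rest), the sequence is periodic with period 8.
So b(96) = b(1 + ((96-1) mod 8)) = b(8) = 6.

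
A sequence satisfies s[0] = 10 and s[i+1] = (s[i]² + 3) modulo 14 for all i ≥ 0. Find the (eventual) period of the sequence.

6

We have s[0] = 10, s[1] = 5, s[2] = 0, s[3] = 3, s[4] = 12, s[5] = 7, s[6] = 10.
Since s[6] = s[0] = 10, the sequence is periodic with period 6.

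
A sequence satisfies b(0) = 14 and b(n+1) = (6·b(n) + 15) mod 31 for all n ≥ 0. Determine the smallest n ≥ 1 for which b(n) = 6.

b(0) = 14,  b(1) = 6,  b(2) = 20,  b(3) = 11,  b(4) = 19,  b(5) = 5,  b(6) = 14.
The sequence repeats with period 6.
The value 6 first appears (with n ≥ 1) at b(1).

1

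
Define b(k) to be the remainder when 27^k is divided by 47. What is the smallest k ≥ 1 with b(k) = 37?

3

Computing terms: b(0) = 1,  b(1) = 27,  b(2) = 24,  b(3) = 37,  b(4) = 12,  b(5) = 42,  b(6) = 6,  b(7) = 21,  b(8) = 3,  b(9) = 34,  b(10) = 25,  b(11) = 17,  b(12) = 36,  b(13) = 32,  b(14) = 18,  b(15) = 16,  b(16) = 9,  b(17) = 8,  b(18) = 28,  b(19) = 4,  b(20) = 14,  b(21) = 2,  b(22) = 7,  b(23) = 1.
The sequence repeats with period 23.
The value 37 first appears (with k ≥ 1) at b(3).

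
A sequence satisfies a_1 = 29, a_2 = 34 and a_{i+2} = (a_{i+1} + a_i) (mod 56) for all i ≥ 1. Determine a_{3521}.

8

a_1 = 29,  a_2 = 34,  a_3 = 7,  a_4 = 41,  a_5 = 48,  a_6 = 33,  a_7 = 25,  a_8 = 2,  a_9 = 27,  a_{10} = 29,  a_{11} = 0,  a_{12} = 29,  a_{13} = 29,  a_{14} = 2,  a_{15} = 31,  a_{16} = 33,  a_{17} = 8,  a_{18} = 41,  a_{19} = 49,  a_{20} = 34,  a_{21} = 27,  a_{22} = 5,  a_{23} = 32,  a_{24} = 37,  a_{25} = 13,  a_{26} = 50,  a_{27} = 7,  a_{28} = 1,  a_{29} = 8,  a_{30} = 9,  a_{31} = 17,  a_{32} = 26,  a_{33} = 43,  a_{34} = 13,  a_{35} = 0,  a_{36} = 13,  a_{37} = 13,  a_{38} = 26,  a_{39} = 39,  a_{40} = 9,  a_{41} = 48,  a_{42} = 1,  a_{43} = 49,  a_{44} = 50,  a_{45} = 43,  a_{46} = 37,  a_{47} = 24,  a_{48} = 5,  a_{49} = 29,  a_{50} = 34.
Since (a_{49}, a_{50}) = (a_1, a_2) = (29, 34) (two consecutive terms determine the rest), the sequence is periodic with period 48.
So a_{3521} = a_{1 + ((3521-1) mod 48)} = a_{17} = 8.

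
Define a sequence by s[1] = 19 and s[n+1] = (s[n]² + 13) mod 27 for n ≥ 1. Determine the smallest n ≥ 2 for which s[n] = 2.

Listing terms: s[1] = 19, s[2] = 23, s[3] = 2, s[4] = 17, s[5] = 5, s[6] = 11, s[7] = 26, s[8] = 14, s[9] = 20, s[10] = 8, s[11] = 23.
Since s[11] = s[2] = 23, the sequence is eventually periodic: after a pre-period of length 1 it cycles with period 9.
The value 2 first appears (with n ≥ 2) at s[3].

3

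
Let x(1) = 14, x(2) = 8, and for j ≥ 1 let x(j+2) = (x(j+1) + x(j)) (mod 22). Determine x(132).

We have x(1) = 14, x(2) = 8, x(3) = 0, x(4) = 8, x(5) = 8, x(6) = 16, x(7) = 2, x(8) = 18, x(9) = 20, x(10) = 16, x(11) = 14, x(12) = 8.
Since (x(11), x(12)) = (x(1), x(2)) = (14, 8) (two consecutive terms determine the rest), the sequence is periodic with period 10.
(132 - 1) mod 10 = 1, so x(132) = x(2) = 8.

8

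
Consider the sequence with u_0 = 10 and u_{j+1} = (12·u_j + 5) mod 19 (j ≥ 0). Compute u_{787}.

Computing terms: u_0 = 10,  u_1 = 11,  u_2 = 4,  u_3 = 15,  u_4 = 14,  u_5 = 2,  u_6 = 10.
Since u_6 = u_0 = 10, the sequence is periodic with period 6.
(787 - 0) mod 6 = 1, so u_{787} = u_1 = 11.

11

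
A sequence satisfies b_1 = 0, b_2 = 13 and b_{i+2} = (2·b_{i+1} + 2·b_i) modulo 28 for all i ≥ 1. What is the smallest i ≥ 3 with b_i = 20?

Computing terms: b_1 = 0, b_2 = 13, b_3 = 26, b_4 = 22, b_5 = 12, b_6 = 12, b_7 = 20, b_8 = 8, b_9 = 0, b_{10} = 16, b_{11} = 4, b_{12} = 12, b_{13} = 4, b_{14} = 4, b_{15} = 16, b_{16} = 12, b_{17} = 0, b_{18} = 24, b_{19} = 20, b_{20} = 4, b_{21} = 20, b_{22} = 20, b_{23} = 24, b_{24} = 4, b_{25} = 0, b_{26} = 8, b_{27} = 16, b_{28} = 20, b_{29} = 16, b_{30} = 16, b_{31} = 8, b_{32} = 20, b_{33} = 0, b_{34} = 12, b_{35} = 24, b_{36} = 16, b_{37} = 24, b_{38} = 24, b_{39} = 12, b_{40} = 16, b_{41} = 0, b_{42} = 4, b_{43} = 8, b_{44} = 24, b_{45} = 8, b_{46} = 8, b_{47} = 4, b_{48} = 24, b_{49} = 0, b_{50} = 20, b_{51} = 12, b_{52} = 8, b_{53} = 12, b_{54} = 12.
Since (b_{53}, b_{54}) = (b_5, b_6) = (12, 12) (two consecutive terms determine the rest), the sequence is eventually periodic: after a pre-period of length 4 it cycles with period 48.
The value 20 first appears (with i ≥ 3) at b_7.

7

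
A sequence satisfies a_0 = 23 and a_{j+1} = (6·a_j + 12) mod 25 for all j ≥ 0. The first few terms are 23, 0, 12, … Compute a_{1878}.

a_0 = 23; a_1 = 0; a_2 = 12; a_3 = 9; a_4 = 16; a_5 = 8; a_6 = 10; a_7 = 22; a_8 = 19; a_9 = 1; a_{10} = 18; a_{11} = 20; a_{12} = 7; a_{13} = 4; a_{14} = 11; a_{15} = 3; a_{16} = 5; a_{17} = 17; a_{18} = 14; a_{19} = 21; a_{20} = 13; a_{21} = 15; a_{22} = 2; a_{23} = 24; a_{24} = 6; a_{25} = 23.
The sequence repeats with period 25.
(1878 - 0) mod 25 = 3, so a_{1878} = a_3 = 9.

9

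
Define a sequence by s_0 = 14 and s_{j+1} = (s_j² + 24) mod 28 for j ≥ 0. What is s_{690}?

0

s_0 = 14; s_1 = 24; s_2 = 12; s_3 = 0; s_4 = 24.
Since s_4 = s_1 = 24, the sequence is eventually periodic: after a pre-period of length 1 it cycles with period 3.
For j ≥ 1, s_j depends only on (j - 1) mod 3. (690 - 1) mod 3 = 2, so s_{690} = s_3 = 0.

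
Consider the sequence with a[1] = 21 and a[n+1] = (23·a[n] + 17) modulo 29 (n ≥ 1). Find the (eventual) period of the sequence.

a[1] = 21; a[2] = 7; a[3] = 4; a[4] = 22; a[5] = 1; a[6] = 11; a[7] = 9; a[8] = 21.
The sequence repeats with period 7.

7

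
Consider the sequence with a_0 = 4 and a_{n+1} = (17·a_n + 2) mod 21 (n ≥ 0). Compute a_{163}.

7

Computing terms: a_0 = 4; a_1 = 7; a_2 = 16; a_3 = 1; a_4 = 19; a_5 = 10; a_6 = 4.
Since a_6 = a_0 = 4, the sequence is periodic with period 6.
(163 - 0) mod 6 = 1, so a_{163} = a_1 = 7.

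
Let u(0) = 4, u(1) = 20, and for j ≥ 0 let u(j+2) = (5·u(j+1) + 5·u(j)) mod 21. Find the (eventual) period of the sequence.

u(0) = 4; u(1) = 20; u(2) = 15; u(3) = 7; u(4) = 5; u(5) = 18; u(6) = 10; u(7) = 14; u(8) = 15; u(9) = 19; u(10) = 2; u(11) = 0; u(12) = 10; u(13) = 8; u(14) = 6; u(15) = 7; u(16) = 2; u(17) = 3; u(18) = 4; u(19) = 14; u(20) = 6; u(21) = 16; u(22) = 5; u(23) = 0; u(24) = 4; u(25) = 20.
Since (u(24), u(25)) = (u(0), u(1)) = (4, 20) (two consecutive terms determine the rest), the sequence is periodic with period 24.

24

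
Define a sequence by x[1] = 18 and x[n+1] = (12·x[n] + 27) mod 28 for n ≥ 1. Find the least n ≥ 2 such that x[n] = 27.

5

We have x[1] = 18; x[2] = 19; x[3] = 3; x[4] = 7; x[5] = 27; x[6] = 15; x[7] = 11; x[8] = 19.
Since x[8] = x[2] = 19, the sequence is eventually periodic: after a pre-period of length 1 it cycles with period 6.
The value 27 first appears (with n ≥ 2) at x[5].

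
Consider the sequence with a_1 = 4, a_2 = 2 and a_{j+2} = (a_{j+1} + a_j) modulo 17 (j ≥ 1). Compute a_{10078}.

9

Listing terms: a_1 = 4, a_2 = 2, a_3 = 6, a_4 = 8, a_5 = 14, a_6 = 5, a_7 = 2, a_8 = 7, a_9 = 9, a_{10} = 16, a_{11} = 8, a_{12} = 7, a_{13} = 15, a_{14} = 5, a_{15} = 3, a_{16} = 8, a_{17} = 11, a_{18} = 2, a_{19} = 13, a_{20} = 15, a_{21} = 11, a_{22} = 9, a_{23} = 3, a_{24} = 12, a_{25} = 15, a_{26} = 10, a_{27} = 8, a_{28} = 1, a_{29} = 9, a_{30} = 10, a_{31} = 2, a_{32} = 12, a_{33} = 14, a_{34} = 9, a_{35} = 6, a_{36} = 15, a_{37} = 4, a_{38} = 2.
Since (a_{37}, a_{38}) = (a_1, a_2) = (4, 2) (two consecutive terms determine the rest), the sequence is periodic with period 36.
So a_{10078} = a_{1 + ((10078-1) mod 36)} = a_{34} = 9.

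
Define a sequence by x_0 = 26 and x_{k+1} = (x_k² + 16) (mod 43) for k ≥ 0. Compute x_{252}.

Listing terms: x_0 = 26, x_1 = 4, x_2 = 32, x_3 = 8, x_4 = 37, x_5 = 9, x_6 = 11, x_7 = 8.
Since x_7 = x_3 = 8, the sequence is eventually periodic: after a pre-period of length 3 it cycles with period 4.
For k ≥ 3, x_k depends only on (k - 3) mod 4. (252 - 3) mod 4 = 1, so x_{252} = x_4 = 37.

37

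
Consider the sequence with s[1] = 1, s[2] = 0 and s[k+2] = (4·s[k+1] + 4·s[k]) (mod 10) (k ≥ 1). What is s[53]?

Computing terms: s[1] = 1, s[2] = 0, s[3] = 4, s[4] = 6, s[5] = 0, s[6] = 4.
Since (s[5], s[6]) = (s[2], s[3]) = (0, 4) (two consecutive terms determine the rest), the sequence is eventually periodic: after a pre-period of length 1 it cycles with period 3.
For k ≥ 2, s[k] depends only on (k - 2) mod 3. (53 - 2) mod 3 = 0, so s[53] = s[2] = 0.

0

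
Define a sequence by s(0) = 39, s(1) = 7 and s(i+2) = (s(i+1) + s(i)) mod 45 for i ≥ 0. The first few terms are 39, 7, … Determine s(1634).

We have s(0) = 39, s(1) = 7, s(2) = 1, s(3) = 8, s(4) = 9, s(5) = 17, s(6) = 26, s(7) = 43, s(8) = 24, s(9) = 22, s(10) = 1, s(11) = 23, s(12) = 24, s(13) = 2, s(14) = 26, s(15) = 28, s(16) = 9, s(17) = 37, s(18) = 1, s(19) = 38, s(20) = 39, s(21) = 32, s(22) = 26, s(23) = 13, s(24) = 39, s(25) = 7.
The sequence repeats with period 24.
So s(1634) = s(0 + ((1634-0) mod 24)) = s(2) = 1.

1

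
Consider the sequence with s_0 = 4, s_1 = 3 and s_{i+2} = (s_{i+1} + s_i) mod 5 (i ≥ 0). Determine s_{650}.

1

Listing terms: s_0 = 4; s_1 = 3; s_2 = 2; s_3 = 0; s_4 = 2; s_5 = 2; s_6 = 4; s_7 = 1; s_8 = 0; s_9 = 1; s_{10} = 1; s_{11} = 2; s_{12} = 3; s_{13} = 0; s_{14} = 3; s_{15} = 3; s_{16} = 1; s_{17} = 4; s_{18} = 0; s_{19} = 4; s_{20} = 4; s_{21} = 3.
The sequence repeats with period 20.
So s_{650} = s_{0 + ((650-0) mod 20)} = s_{10} = 1.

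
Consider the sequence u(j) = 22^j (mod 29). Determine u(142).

20

Computing terms: u(1) = 22,  u(2) = 20,  u(3) = 5,  u(4) = 23,  u(5) = 13,  u(6) = 25,  u(7) = 28,  u(8) = 7,  u(9) = 9,  u(10) = 24,  u(11) = 6,  u(12) = 16,  u(13) = 4,  u(14) = 1,  u(15) = 22.
The sequence repeats with period 14.
So u(142) = u(1 + ((142-1) mod 14)) = u(2) = 20.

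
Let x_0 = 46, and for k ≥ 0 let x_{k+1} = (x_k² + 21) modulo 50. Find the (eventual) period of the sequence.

Listing terms: x_0 = 46; x_1 = 37; x_2 = 40; x_3 = 21; x_4 = 12; x_5 = 15; x_6 = 46.
Since x_6 = x_0 = 46, the sequence is periodic with period 6.

6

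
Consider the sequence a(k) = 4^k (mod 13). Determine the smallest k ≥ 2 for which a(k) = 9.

4

a(1) = 4; a(2) = 3; a(3) = 12; a(4) = 9; a(5) = 10; a(6) = 1; a(7) = 4.
Since a(7) = a(1) = 4, the sequence is periodic with period 6.
The value 9 first appears (with k ≥ 2) at a(4).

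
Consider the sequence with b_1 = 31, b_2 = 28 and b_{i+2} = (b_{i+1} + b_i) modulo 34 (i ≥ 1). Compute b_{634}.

15

Listing terms: b_1 = 31, b_2 = 28, b_3 = 25, b_4 = 19, b_5 = 10, b_6 = 29, b_7 = 5, b_8 = 0, b_9 = 5, b_{10} = 5, b_{11} = 10, b_{12} = 15, b_{13} = 25, b_{14} = 6, b_{15} = 31, b_{16} = 3, b_{17} = 0, b_{18} = 3, b_{19} = 3, b_{20} = 6, b_{21} = 9, b_{22} = 15, b_{23} = 24, b_{24} = 5, b_{25} = 29, b_{26} = 0, b_{27} = 29, b_{28} = 29, b_{29} = 24, b_{30} = 19, b_{31} = 9, b_{32} = 28, b_{33} = 3, b_{34} = 31, b_{35} = 0, b_{36} = 31, b_{37} = 31, b_{38} = 28.
Since (b_{37}, b_{38}) = (b_1, b_2) = (31, 28) (two consecutive terms determine the rest), the sequence is periodic with period 36.
(634 - 1) mod 36 = 21, so b_{634} = b_{22} = 15.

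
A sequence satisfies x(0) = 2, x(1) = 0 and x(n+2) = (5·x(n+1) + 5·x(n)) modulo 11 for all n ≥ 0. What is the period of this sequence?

x(0) = 2; x(1) = 0; x(2) = 10; x(3) = 6; x(4) = 3; x(5) = 1; x(6) = 9; x(7) = 6; x(8) = 9; x(9) = 9; x(10) = 2; x(11) = 0.
The sequence repeats with period 10.

10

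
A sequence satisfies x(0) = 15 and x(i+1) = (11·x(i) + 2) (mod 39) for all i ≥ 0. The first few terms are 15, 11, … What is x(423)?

29

Computing terms: x(0) = 15; x(1) = 11; x(2) = 6; x(3) = 29; x(4) = 9; x(5) = 23; x(6) = 21; x(7) = 38; x(8) = 30; x(9) = 20; x(10) = 27; x(11) = 26; x(12) = 15.
Since x(12) = x(0) = 15, the sequence is periodic with period 12.
So x(423) = x(0 + ((423-0) mod 12)) = x(3) = 29.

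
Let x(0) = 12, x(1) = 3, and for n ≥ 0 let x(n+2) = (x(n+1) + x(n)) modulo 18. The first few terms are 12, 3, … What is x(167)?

Computing terms: x(0) = 12; x(1) = 3; x(2) = 15; x(3) = 0; x(4) = 15; x(5) = 15; x(6) = 12; x(7) = 9; x(8) = 3; x(9) = 12; x(10) = 15; x(11) = 9; x(12) = 6; x(13) = 15; x(14) = 3; x(15) = 0; x(16) = 3; x(17) = 3; x(18) = 6; x(19) = 9; x(20) = 15; x(21) = 6; x(22) = 3; x(23) = 9; x(24) = 12; x(25) = 3.
The sequence repeats with period 24.
So x(167) = x(0 + ((167-0) mod 24)) = x(23) = 9.

9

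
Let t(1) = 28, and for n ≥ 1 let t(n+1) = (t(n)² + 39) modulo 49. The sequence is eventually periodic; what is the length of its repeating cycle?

t(1) = 28, t(2) = 39, t(3) = 41, t(4) = 5, t(5) = 15, t(6) = 19, t(7) = 8, t(8) = 5.
Since t(8) = t(4) = 5, the sequence is eventually periodic: after a pre-period of length 3 it cycles with period 4.

4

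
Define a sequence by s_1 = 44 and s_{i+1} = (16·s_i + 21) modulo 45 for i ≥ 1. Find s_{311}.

s_1 = 44; s_2 = 5; s_3 = 11; s_4 = 17; s_5 = 23; s_6 = 29; s_7 = 35; s_8 = 41; s_9 = 2; s_{10} = 8; s_{11} = 14; s_{12} = 20; s_{13} = 26; s_{14} = 32; s_{15} = 38; s_{16} = 44.
The sequence repeats with period 15.
(311 - 1) mod 15 = 10, so s_{311} = s_{11} = 14.

14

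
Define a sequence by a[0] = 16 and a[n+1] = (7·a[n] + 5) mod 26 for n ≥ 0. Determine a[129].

19

We have a[0] = 16, a[1] = 13, a[2] = 18, a[3] = 1, a[4] = 12, a[5] = 11, a[6] = 4, a[7] = 7, a[8] = 2, a[9] = 19, a[10] = 8, a[11] = 9, a[12] = 16.
Since a[12] = a[0] = 16, the sequence is periodic with period 12.
So a[129] = a[0 + ((129-0) mod 12)] = a[9] = 19.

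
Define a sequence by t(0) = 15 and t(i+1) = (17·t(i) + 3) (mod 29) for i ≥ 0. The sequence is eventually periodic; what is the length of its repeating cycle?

4

Listing terms: t(0) = 15, t(1) = 26, t(2) = 10, t(3) = 28, t(4) = 15.
The sequence repeats with period 4.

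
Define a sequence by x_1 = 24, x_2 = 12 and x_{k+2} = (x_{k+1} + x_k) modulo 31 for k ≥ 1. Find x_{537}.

22

x_1 = 24, x_2 = 12, x_3 = 5, x_4 = 17, x_5 = 22, x_6 = 8, x_7 = 30, x_8 = 7, x_9 = 6, x_{10} = 13, x_{11} = 19, x_{12} = 1, x_{13} = 20, x_{14} = 21, x_{15} = 10, x_{16} = 0, x_{17} = 10, x_{18} = 10, x_{19} = 20, x_{20} = 30, x_{21} = 19, x_{22} = 18, x_{23} = 6, x_{24} = 24, x_{25} = 30, x_{26} = 23, x_{27} = 22, x_{28} = 14, x_{29} = 5, x_{30} = 19, x_{31} = 24, x_{32} = 12.
The sequence repeats with period 30.
(537 - 1) mod 30 = 26, so x_{537} = x_{27} = 22.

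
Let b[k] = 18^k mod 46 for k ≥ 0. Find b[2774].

2

Listing terms: b[0] = 1, b[1] = 18, b[2] = 2, b[3] = 36, b[4] = 4, b[5] = 26, b[6] = 8, b[7] = 6, b[8] = 16, b[9] = 12, b[10] = 32, b[11] = 24, b[12] = 18.
Since b[12] = b[1] = 18, the sequence is eventually periodic: after a pre-period of length 1 it cycles with period 11.
For k ≥ 1, b[k] depends only on (k - 1) mod 11. (2774 - 1) mod 11 = 1, so b[2774] = b[2] = 2.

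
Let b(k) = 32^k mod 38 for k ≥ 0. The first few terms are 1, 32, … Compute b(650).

36

We have b(0) = 1,  b(1) = 32,  b(2) = 36,  b(3) = 12,  b(4) = 4,  b(5) = 14,  b(6) = 30,  b(7) = 10,  b(8) = 16,  b(9) = 18,  b(10) = 6,  b(11) = 2,  b(12) = 26,  b(13) = 34,  b(14) = 24,  b(15) = 8,  b(16) = 28,  b(17) = 22,  b(18) = 20,  b(19) = 32.
Since b(19) = b(1) = 32, the sequence is eventually periodic: after a pre-period of length 1 it cycles with period 18.
For k ≥ 1, b(k) depends only on (k - 1) mod 18. (650 - 1) mod 18 = 1, so b(650) = b(2) = 36.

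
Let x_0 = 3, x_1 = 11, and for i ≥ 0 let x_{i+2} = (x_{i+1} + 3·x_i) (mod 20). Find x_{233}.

8

x_0 = 3,  x_1 = 11,  x_2 = 0,  x_3 = 13,  x_4 = 13,  x_5 = 12,  x_6 = 11,  x_7 = 7,  x_8 = 0,  x_9 = 1,  x_{10} = 1,  x_{11} = 4,  x_{12} = 7,  x_{13} = 19,  x_{14} = 0,  x_{15} = 17,  x_{16} = 17,  x_{17} = 8,  x_{18} = 19,  x_{19} = 3,  x_{20} = 0,  x_{21} = 9,  x_{22} = 9,  x_{23} = 16,  x_{24} = 3,  x_{25} = 11.
Since (x_{24}, x_{25}) = (x_0, x_1) = (3, 11) (two consecutive terms determine the rest), the sequence is periodic with period 24.
(233 - 0) mod 24 = 17, so x_{233} = x_{17} = 8.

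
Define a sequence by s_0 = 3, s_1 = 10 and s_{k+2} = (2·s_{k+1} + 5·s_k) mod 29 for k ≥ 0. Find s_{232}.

19

Computing terms: s_0 = 3; s_1 = 10; s_2 = 6; s_3 = 4; s_4 = 9; s_5 = 9; s_6 = 5; s_7 = 26; s_8 = 19; s_9 = 23; s_{10} = 25; s_{11} = 20; s_{12} = 20; s_{13} = 24; s_{14} = 3; s_{15} = 10.
Since (s_{14}, s_{15}) = (s_0, s_1) = (3, 10) (two consecutive terms determine the rest), the sequence is periodic with period 14.
So s_{232} = s_{0 + ((232-0) mod 14)} = s_8 = 19.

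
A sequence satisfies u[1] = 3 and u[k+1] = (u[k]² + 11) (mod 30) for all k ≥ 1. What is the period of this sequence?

6

u[1] = 3; u[2] = 20; u[3] = 21; u[4] = 2; u[5] = 15; u[6] = 26; u[7] = 27; u[8] = 20.
Since u[8] = u[2] = 20, the sequence is eventually periodic: after a pre-period of length 1 it cycles with period 6.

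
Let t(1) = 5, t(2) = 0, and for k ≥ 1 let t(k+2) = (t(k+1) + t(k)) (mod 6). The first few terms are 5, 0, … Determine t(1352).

4

We have t(1) = 5, t(2) = 0, t(3) = 5, t(4) = 5, t(5) = 4, t(6) = 3, t(7) = 1, t(8) = 4, t(9) = 5, t(10) = 3, t(11) = 2, t(12) = 5, t(13) = 1, t(14) = 0, t(15) = 1, t(16) = 1, t(17) = 2, t(18) = 3, t(19) = 5, t(20) = 2, t(21) = 1, t(22) = 3, t(23) = 4, t(24) = 1, t(25) = 5, t(26) = 0.
Since (t(25), t(26)) = (t(1), t(2)) = (5, 0) (two consecutive terms determine the rest), the sequence is periodic with period 24.
(1352 - 1) mod 24 = 7, so t(1352) = t(8) = 4.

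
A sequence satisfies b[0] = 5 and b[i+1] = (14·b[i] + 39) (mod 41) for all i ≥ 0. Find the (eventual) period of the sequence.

8

Listing terms: b[0] = 5, b[1] = 27, b[2] = 7, b[3] = 14, b[4] = 30, b[5] = 8, b[6] = 28, b[7] = 21, b[8] = 5.
The sequence repeats with period 8.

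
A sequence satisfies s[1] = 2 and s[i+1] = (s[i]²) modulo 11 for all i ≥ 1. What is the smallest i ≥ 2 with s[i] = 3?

s[1] = 2, s[2] = 4, s[3] = 5, s[4] = 3, s[5] = 9, s[6] = 4.
Since s[6] = s[2] = 4, the sequence is eventually periodic: after a pre-period of length 1 it cycles with period 4.
The value 3 first appears (with i ≥ 2) at s[4].

4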